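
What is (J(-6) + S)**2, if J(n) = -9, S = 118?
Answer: 11881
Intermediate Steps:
(J(-6) + S)**2 = (-9 + 118)**2 = 109**2 = 11881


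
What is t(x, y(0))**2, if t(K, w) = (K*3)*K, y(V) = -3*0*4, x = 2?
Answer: 144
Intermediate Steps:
y(V) = 0 (y(V) = 0*4 = 0)
t(K, w) = 3*K**2 (t(K, w) = (3*K)*K = 3*K**2)
t(x, y(0))**2 = (3*2**2)**2 = (3*4)**2 = 12**2 = 144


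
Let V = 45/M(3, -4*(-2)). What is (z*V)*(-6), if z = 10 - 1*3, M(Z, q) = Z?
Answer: -630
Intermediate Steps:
z = 7 (z = 10 - 3 = 7)
V = 15 (V = 45/3 = 45*(⅓) = 15)
(z*V)*(-6) = (7*15)*(-6) = 105*(-6) = -630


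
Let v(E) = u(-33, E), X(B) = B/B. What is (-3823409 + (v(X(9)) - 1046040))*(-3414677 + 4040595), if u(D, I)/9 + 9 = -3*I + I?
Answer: -3047937745064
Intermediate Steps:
X(B) = 1
u(D, I) = -81 - 18*I (u(D, I) = -81 + 9*(-3*I + I) = -81 + 9*(-2*I) = -81 - 18*I)
v(E) = -81 - 18*E
(-3823409 + (v(X(9)) - 1046040))*(-3414677 + 4040595) = (-3823409 + ((-81 - 18*1) - 1046040))*(-3414677 + 4040595) = (-3823409 + ((-81 - 18) - 1046040))*625918 = (-3823409 + (-99 - 1046040))*625918 = (-3823409 - 1046139)*625918 = -4869548*625918 = -3047937745064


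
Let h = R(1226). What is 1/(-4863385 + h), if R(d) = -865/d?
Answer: -1226/5962510875 ≈ -2.0562e-7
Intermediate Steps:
h = -865/1226 ≈ -0.70555
1/(-4863385 + h) = 1/(-4863385 - 865/1226) = 1/(-5962510875/1226) = -1226/5962510875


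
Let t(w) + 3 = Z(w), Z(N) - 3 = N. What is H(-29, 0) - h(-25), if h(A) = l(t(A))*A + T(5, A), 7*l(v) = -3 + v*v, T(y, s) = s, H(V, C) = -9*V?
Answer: 17552/7 ≈ 2507.4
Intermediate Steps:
Z(N) = 3 + N
t(w) = w (t(w) = -3 + (3 + w) = w)
l(v) = -3/7 + v²/7 (l(v) = (-3 + v*v)/7 = (-3 + v²)/7 = -3/7 + v²/7)
h(A) = A + A*(-3/7 + A²/7) (h(A) = (-3/7 + A²/7)*A + A = A*(-3/7 + A²/7) + A = A + A*(-3/7 + A²/7))
H(-29, 0) - h(-25) = -9*(-29) - (-25)*(4 + (-25)²)/7 = 261 - (-25)*(4 + 625)/7 = 261 - (-25)*629/7 = 261 - 1*(-15725/7) = 261 + 15725/7 = 17552/7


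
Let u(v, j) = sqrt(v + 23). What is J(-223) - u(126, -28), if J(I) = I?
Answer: -223 - sqrt(149) ≈ -235.21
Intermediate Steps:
u(v, j) = sqrt(23 + v)
J(-223) - u(126, -28) = -223 - sqrt(23 + 126) = -223 - sqrt(149)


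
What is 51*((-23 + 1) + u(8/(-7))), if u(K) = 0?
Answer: -1122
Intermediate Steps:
51*((-23 + 1) + u(8/(-7))) = 51*((-23 + 1) + 0) = 51*(-22 + 0) = 51*(-22) = -1122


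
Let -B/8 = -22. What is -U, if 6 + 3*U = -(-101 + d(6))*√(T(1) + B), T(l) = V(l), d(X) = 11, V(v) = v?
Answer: 2 - 30*√177 ≈ -397.12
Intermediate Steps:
B = 176 (B = -8*(-22) = 176)
T(l) = l
U = -2 + 30*√177 (U = -2 + (-(-101 + 11)*√(1 + 176))/3 = -2 + (-(-90)*√177)/3 = -2 + (90*√177)/3 = -2 + 30*√177 ≈ 397.12)
-U = -(-2 + 30*√177) = 2 - 30*√177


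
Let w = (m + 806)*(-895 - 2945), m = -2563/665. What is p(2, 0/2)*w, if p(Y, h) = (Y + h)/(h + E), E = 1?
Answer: -819343872/133 ≈ -6.1605e+6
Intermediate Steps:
m = -2563/665 (m = -2563*1/665 = -2563/665 ≈ -3.8541)
w = -409671936/133 (w = (-2563/665 + 806)*(-895 - 2945) = (533427/665)*(-3840) = -409671936/133 ≈ -3.0802e+6)
p(Y, h) = (Y + h)/(1 + h) (p(Y, h) = (Y + h)/(h + 1) = (Y + h)/(1 + h))
p(2, 0/2)*w = ((2 + 0/2)/(1 + 0/2))*(-409671936/133) = ((2 + 0*(½))/(1 + 0*(½)))*(-409671936/133) = ((2 + 0)/(1 + 0))*(-409671936/133) = (2/1)*(-409671936/133) = (1*2)*(-409671936/133) = 2*(-409671936/133) = -819343872/133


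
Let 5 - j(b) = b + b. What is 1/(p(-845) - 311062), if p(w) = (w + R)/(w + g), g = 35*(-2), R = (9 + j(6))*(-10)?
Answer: -183/56924173 ≈ -3.2148e-6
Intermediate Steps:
j(b) = 5 - 2*b (j(b) = 5 - (b + b) = 5 - 2*b)
R = -20 (R = (9 + (5 - 2*6))*(-10) = (9 + (5 - 12))*(-10) = (9 - 7)*(-10) = 2*(-10) = -20)
g = -70
p(w) = (-20 + w)/(-70 + w) (p(w) = (w - 20)/(w - 70) = (-20 + w)/(-70 + w))
1/(p(-845) - 311062) = 1/((-20 - 845)/(-70 - 845) - 311062) = 1/(-865/(-915) - 311062) = 1/(-1/915*(-865) - 311062) = 1/(173/183 - 311062) = 1/(-56924173/183) = -183/56924173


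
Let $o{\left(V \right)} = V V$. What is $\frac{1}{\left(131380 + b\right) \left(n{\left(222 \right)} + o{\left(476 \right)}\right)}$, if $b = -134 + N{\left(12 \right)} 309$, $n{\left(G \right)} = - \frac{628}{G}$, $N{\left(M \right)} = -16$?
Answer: $\frac{111}{3176447557844} \approx 3.4945 \cdot 10^{-11}$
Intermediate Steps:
$b = -5078$ ($b = -134 - 4944 = -5078$)
$o{\left(V \right)} = V^{2}$
$\frac{1}{\left(131380 + b\right) \left(n{\left(222 \right)} + o{\left(476 \right)}\right)} = \frac{1}{\left(131380 - 5078\right) \left(- \frac{628}{222} + 476^{2}\right)} = \frac{1}{126302 \left(\left(-628\right) \frac{1}{222} + 226576\right)} = \frac{1}{126302 \left(- \frac{314}{111} + 226576\right)} = \frac{1}{126302 \cdot \frac{25149622}{111}} = \frac{1}{\frac{3176447557844}{111}} = \frac{111}{3176447557844}$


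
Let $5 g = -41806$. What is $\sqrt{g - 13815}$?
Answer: $\frac{i \sqrt{554405}}{5} \approx 148.92 i$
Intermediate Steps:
$g = - \frac{41806}{5}$ ($g = \frac{1}{5} \left(-41806\right) = - \frac{41806}{5} \approx -8361.2$)
$\sqrt{g - 13815} = \sqrt{- \frac{41806}{5} - 13815} = \sqrt{- \frac{110881}{5}} = \frac{i \sqrt{554405}}{5}$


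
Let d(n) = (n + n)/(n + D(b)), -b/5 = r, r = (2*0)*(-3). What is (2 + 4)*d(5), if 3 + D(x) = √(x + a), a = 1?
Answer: 20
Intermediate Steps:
r = 0 (r = 0*(-3) = 0)
b = 0 (b = -5*0 = 0)
D(x) = -3 + √(1 + x) (D(x) = -3 + √(x + 1) = -3 + √(1 + x))
d(n) = 2*n/(-2 + n) (d(n) = (n + n)/(n + (-3 + √(1 + 0))) = (2*n)/(n + (-3 + √1)) = (2*n)/(n + (-3 + 1)) = (2*n)/(n - 2) = (2*n)/(-2 + n) = 2*n/(-2 + n))
(2 + 4)*d(5) = (2 + 4)*(2*5/(-2 + 5)) = 6*(2*5/3) = 6*(2*5*(⅓)) = 6*(10/3) = 20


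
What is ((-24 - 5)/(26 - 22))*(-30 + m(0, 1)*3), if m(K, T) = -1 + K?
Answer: 957/4 ≈ 239.25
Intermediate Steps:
((-24 - 5)/(26 - 22))*(-30 + m(0, 1)*3) = ((-24 - 5)/(26 - 22))*(-30 + (-1 + 0)*3) = (-29/4)*(-30 - 1*3) = (-29*1/4)*(-30 - 3) = -29/4*(-33) = 957/4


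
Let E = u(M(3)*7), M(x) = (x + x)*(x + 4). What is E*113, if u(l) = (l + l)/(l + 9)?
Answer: 22148/101 ≈ 219.29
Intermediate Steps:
M(x) = 2*x*(4 + x) (M(x) = (2*x)*(4 + x) = 2*x*(4 + x))
u(l) = 2*l/(9 + l) (u(l) = (2*l)/(9 + l) = 2*l/(9 + l))
E = 196/101 (E = 2*((2*3*(4 + 3))*7)/(9 + (2*3*(4 + 3))*7) = 2*((2*3*7)*7)/(9 + (2*3*7)*7) = 2*(42*7)/(9 + 42*7) = 2*294/(9 + 294) = 2*294/303 = 2*294*(1/303) = 196/101 ≈ 1.9406)
E*113 = (196/101)*113 = 22148/101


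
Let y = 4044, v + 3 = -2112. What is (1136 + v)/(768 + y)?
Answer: -979/4812 ≈ -0.20345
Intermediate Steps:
v = -2115 (v = -3 - 2112 = -2115)
(1136 + v)/(768 + y) = (1136 - 2115)/(768 + 4044) = -979/4812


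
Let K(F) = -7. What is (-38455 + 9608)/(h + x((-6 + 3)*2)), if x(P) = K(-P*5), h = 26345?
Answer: -2219/2026 ≈ -1.0953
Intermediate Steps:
x(P) = -7
(-38455 + 9608)/(h + x((-6 + 3)*2)) = (-38455 + 9608)/(26345 - 7) = -28847/26338 = -28847*1/26338 = -2219/2026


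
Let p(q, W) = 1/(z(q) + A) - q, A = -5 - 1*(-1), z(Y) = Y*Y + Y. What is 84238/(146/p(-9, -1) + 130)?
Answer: 25818947/44809 ≈ 576.20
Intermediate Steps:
z(Y) = Y + Y² (z(Y) = Y² + Y = Y + Y²)
A = -4 (A = -5 + 1 = -4)
p(q, W) = 1/(-4 + q*(1 + q)) - q (p(q, W) = 1/(q*(1 + q) - 4) - q = 1/(-4 + q*(1 + q)) - q)
84238/(146/p(-9, -1) + 130) = 84238/(146/(((1 - 1*(-9)² - 1*(-9)³ + 4*(-9))/(-4 - 9 + (-9)²))) + 130) = 84238/(146/(((1 - 1*81 - 1*(-729) - 36)/(-4 - 9 + 81))) + 130) = 84238/(146/(((1 - 81 + 729 - 36)/68)) + 130) = 84238/(146/(((1/68)*613)) + 130) = 84238/(146/(613/68) + 130) = 84238/(146*(68/613) + 130) = 84238/(9928/613 + 130) = 84238/(89618/613) = 84238*(613/89618) = 25818947/44809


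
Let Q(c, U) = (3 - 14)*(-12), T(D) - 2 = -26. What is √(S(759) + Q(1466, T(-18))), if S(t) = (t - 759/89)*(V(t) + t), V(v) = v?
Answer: 2*√2256194589/89 ≈ 1067.4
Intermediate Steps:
T(D) = -24 (T(D) = 2 - 26 = -24)
Q(c, U) = 132 (Q(c, U) = -11*(-12) = 132)
S(t) = 2*t*(-759/89 + t) (S(t) = (t - 759/89)*(t + t) = (t - 759*1/89)*(2*t) = (t - 759/89)*(2*t) = (-759/89 + t)*(2*t) = 2*t*(-759/89 + t))
√(S(759) + Q(1466, T(-18))) = √((2/89)*759*(-759 + 89*759) + 132) = √((2/89)*759*(-759 + 67551) + 132) = √((2/89)*759*66792 + 132) = √(101390256/89 + 132) = √(101402004/89) = 2*√2256194589/89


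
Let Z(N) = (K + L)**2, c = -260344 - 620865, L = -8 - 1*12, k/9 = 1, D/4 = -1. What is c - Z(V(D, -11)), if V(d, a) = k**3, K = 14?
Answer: -881245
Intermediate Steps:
D = -4 (D = 4*(-1) = -4)
k = 9 (k = 9*1 = 9)
L = -20 (L = -8 - 12 = -20)
V(d, a) = 729 (V(d, a) = 9**3 = 729)
c = -881209
Z(N) = 36 (Z(N) = (14 - 20)**2 = (-6)**2 = 36)
c - Z(V(D, -11)) = -881209 - 1*36 = -881209 - 36 = -881245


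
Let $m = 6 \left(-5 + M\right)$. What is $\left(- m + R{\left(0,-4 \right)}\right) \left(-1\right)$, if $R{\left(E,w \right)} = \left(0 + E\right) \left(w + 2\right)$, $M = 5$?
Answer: $0$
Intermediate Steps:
$R{\left(E,w \right)} = E \left(2 + w\right)$
$m = 0$ ($m = 6 \left(-5 + 5\right) = 6 \cdot 0 = 0$)
$\left(- m + R{\left(0,-4 \right)}\right) \left(-1\right) = \left(\left(-1\right) 0 + 0 \left(2 - 4\right)\right) \left(-1\right) = \left(0 + 0 \left(-2\right)\right) \left(-1\right) = \left(0 + 0\right) \left(-1\right) = 0 \left(-1\right) = 0$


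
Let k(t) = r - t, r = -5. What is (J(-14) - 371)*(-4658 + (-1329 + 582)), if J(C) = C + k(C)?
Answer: 2032280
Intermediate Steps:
k(t) = -5 - t
J(C) = -5 (J(C) = C + (-5 - C) = -5)
(J(-14) - 371)*(-4658 + (-1329 + 582)) = (-5 - 371)*(-4658 + (-1329 + 582)) = -376*(-4658 - 747) = -376*(-5405) = 2032280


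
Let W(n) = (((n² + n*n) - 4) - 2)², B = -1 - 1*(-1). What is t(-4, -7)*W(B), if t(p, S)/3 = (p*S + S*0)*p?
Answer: -12096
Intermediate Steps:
t(p, S) = 3*S*p² (t(p, S) = 3*((p*S + S*0)*p) = 3*((S*p + 0)*p) = 3*((S*p)*p) = 3*(S*p²) = 3*S*p²)
B = 0 (B = -1 + 1 = 0)
W(n) = (-6 + 2*n²)² (W(n) = (((n² + n²) - 4) - 2)² = ((2*n² - 4) - 2)² = ((-4 + 2*n²) - 2)² = (-6 + 2*n²)²)
t(-4, -7)*W(B) = (3*(-7)*(-4)²)*(4*(-3 + 0²)²) = (3*(-7)*16)*(4*(-3 + 0)²) = -1344*(-3)² = -1344*9 = -336*36 = -12096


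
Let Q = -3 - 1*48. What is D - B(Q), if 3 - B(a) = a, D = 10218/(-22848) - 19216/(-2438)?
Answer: -216154101/4641952 ≈ -46.565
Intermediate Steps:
Q = -51 (Q = -3 - 48 = -51)
D = 34511307/4641952 (D = 10218*(-1/22848) - 19216*(-1/2438) = -1703/3808 + 9608/1219 = 34511307/4641952 ≈ 7.4347)
B(a) = 3 - a
D - B(Q) = 34511307/4641952 - (3 - 1*(-51)) = 34511307/4641952 - (3 + 51) = 34511307/4641952 - 1*54 = 34511307/4641952 - 54 = -216154101/4641952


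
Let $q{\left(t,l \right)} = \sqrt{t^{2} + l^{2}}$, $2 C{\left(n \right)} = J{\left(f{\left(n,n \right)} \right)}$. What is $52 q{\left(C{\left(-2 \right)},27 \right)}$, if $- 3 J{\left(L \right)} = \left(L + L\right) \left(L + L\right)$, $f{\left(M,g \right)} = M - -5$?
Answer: $156 \sqrt{85} \approx 1438.2$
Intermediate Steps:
$f{\left(M,g \right)} = 5 + M$ ($f{\left(M,g \right)} = M + 5 = 5 + M$)
$J{\left(L \right)} = - \frac{4 L^{2}}{3}$ ($J{\left(L \right)} = - \frac{\left(L + L\right) \left(L + L\right)}{3} = - \frac{2 L 2 L}{3} = - \frac{4 L^{2}}{3}$)
$C{\left(n \right)} = - \frac{2 \left(5 + n\right)^{2}}{3}$ ($C{\left(n \right)} = \frac{\left(- \frac{4}{3}\right) \left(5 + n\right)^{2}}{2} = - \frac{2 \left(5 + n\right)^{2}}{3}$)
$q{\left(t,l \right)} = \sqrt{l^{2} + t^{2}}$
$52 q{\left(C{\left(-2 \right)},27 \right)} = 52 \sqrt{27^{2} + \left(- \frac{2 \left(5 - 2\right)^{2}}{3}\right)^{2}} = 52 \sqrt{729 + \left(- \frac{2 \cdot 3^{2}}{3}\right)^{2}} = 52 \sqrt{729 + \left(\left(- \frac{2}{3}\right) 9\right)^{2}} = 52 \sqrt{729 + \left(-6\right)^{2}} = 52 \sqrt{729 + 36} = 52 \sqrt{765} = 52 \cdot 3 \sqrt{85} = 156 \sqrt{85}$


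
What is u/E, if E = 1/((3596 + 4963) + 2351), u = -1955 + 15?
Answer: -21165400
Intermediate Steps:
u = -1940
E = 1/10910 (E = 1/(8559 + 2351) = 1/10910 ≈ 9.1659e-5)
u/E = -1940/1/10910 = -1940*10910 = -21165400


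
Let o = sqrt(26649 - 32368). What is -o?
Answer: -I*sqrt(5719) ≈ -75.624*I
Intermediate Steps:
o = I*sqrt(5719) (o = sqrt(-5719) = I*sqrt(5719) ≈ 75.624*I)
-o = -I*sqrt(5719)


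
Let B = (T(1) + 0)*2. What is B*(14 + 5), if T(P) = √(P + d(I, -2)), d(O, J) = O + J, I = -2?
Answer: 38*I*√3 ≈ 65.818*I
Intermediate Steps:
d(O, J) = J + O
T(P) = √(-4 + P) (T(P) = √(P + (-2 - 2)) = √(P - 4) = √(-4 + P))
B = 2*I*√3 (B = (√(-4 + 1) + 0)*2 = (√(-3) + 0)*2 = (I*√3 + 0)*2 = (I*√3)*2 = 2*I*√3 ≈ 3.4641*I)
B*(14 + 5) = (2*I*√3)*(14 + 5) = (2*I*√3)*19 = 38*I*√3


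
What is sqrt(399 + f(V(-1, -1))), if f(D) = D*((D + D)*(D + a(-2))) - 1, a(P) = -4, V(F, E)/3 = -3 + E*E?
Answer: I*sqrt(322) ≈ 17.944*I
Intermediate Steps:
V(F, E) = -9 + 3*E**2 (V(F, E) = 3*(-3 + E*E) = 3*(-3 + E**2) = -9 + 3*E**2)
f(D) = -1 + 2*D**2*(-4 + D) (f(D) = D*((D + D)*(D - 4)) - 1 = D*((2*D)*(-4 + D)) - 1 = D*(2*D*(-4 + D)) - 1 = 2*D**2*(-4 + D) - 1 = -1 + 2*D**2*(-4 + D))
sqrt(399 + f(V(-1, -1))) = sqrt(399 + (-1 - 8*(-9 + 3*(-1)**2)**2 + 2*(-9 + 3*(-1)**2)**3)) = sqrt(399 + (-1 - 8*(-9 + 3*1)**2 + 2*(-9 + 3*1)**3)) = sqrt(399 + (-1 - 8*(-9 + 3)**2 + 2*(-9 + 3)**3)) = sqrt(399 + (-1 - 8*(-6)**2 + 2*(-6)**3)) = sqrt(399 + (-1 - 8*36 + 2*(-216))) = sqrt(399 + (-1 - 288 - 432)) = sqrt(399 - 721) = sqrt(-322) = I*sqrt(322)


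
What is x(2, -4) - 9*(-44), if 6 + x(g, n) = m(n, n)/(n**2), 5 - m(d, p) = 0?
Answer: 6245/16 ≈ 390.31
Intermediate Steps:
m(d, p) = 5 (m(d, p) = 5 - 1*0 = 5 + 0 = 5)
x(g, n) = -6 + 5/n**2 (x(g, n) = -6 + 5/(n**2) = -6 + 5/n**2)
x(2, -4) - 9*(-44) = (-6 + 5/(-4)**2) - 9*(-44) = (-6 + 5*(1/16)) + 396 = (-6 + 5/16) + 396 = -91/16 + 396 = 6245/16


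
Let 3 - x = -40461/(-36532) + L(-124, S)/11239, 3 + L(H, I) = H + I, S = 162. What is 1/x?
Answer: 410583148/775729645 ≈ 0.52929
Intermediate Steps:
L(H, I) = -3 + H + I (L(H, I) = -3 + (H + I) = -3 + H + I)
x = 775729645/410583148 (x = 3 - (-40461/(-36532) + (-3 - 124 + 162)/11239) = 3 - (-40461*(-1/36532) + 35*(1/11239)) = 3 - (40461/36532 + 35/11239) = 3 - 1*456019799/410583148 = 3 - 456019799/410583148 = 775729645/410583148 ≈ 1.8893)
1/x = 1/(775729645/410583148) = 410583148/775729645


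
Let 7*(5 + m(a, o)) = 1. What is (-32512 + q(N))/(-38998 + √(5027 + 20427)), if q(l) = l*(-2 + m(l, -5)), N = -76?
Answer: 4366528064/5322864925 + 111968*√25454/5322864925 ≈ 0.82369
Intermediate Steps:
m(a, o) = -34/7 (m(a, o) = -5 + (⅐)*1 = -5 + ⅐ = -34/7)
q(l) = -48*l/7 (q(l) = l*(-2 - 34/7) = l*(-48/7) = -48*l/7)
(-32512 + q(N))/(-38998 + √(5027 + 20427)) = (-32512 - 48/7*(-76))/(-38998 + √(5027 + 20427)) = (-32512 + 3648/7)/(-38998 + √25454) = -223936/(7*(-38998 + √25454))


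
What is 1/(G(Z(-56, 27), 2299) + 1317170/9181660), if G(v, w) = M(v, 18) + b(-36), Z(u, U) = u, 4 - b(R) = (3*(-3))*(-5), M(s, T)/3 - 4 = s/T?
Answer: -2754498/105193939 ≈ -0.026185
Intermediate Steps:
M(s, T) = 12 + 3*s/T (M(s, T) = 12 + 3*(s/T) = 12 + 3*s/T)
b(R) = -41 (b(R) = 4 - 3*(-3)*(-5) = 4 - (-9)*(-5) = 4 - 1*45 = 4 - 45 = -41)
G(v, w) = -29 + v/6 (G(v, w) = (12 + 3*v/18) - 41 = (12 + 3*v*(1/18)) - 41 = (12 + v/6) - 41 = -29 + v/6)
1/(G(Z(-56, 27), 2299) + 1317170/9181660) = 1/((-29 + (⅙)*(-56)) + 1317170/9181660) = 1/((-29 - 28/3) + 1317170*(1/9181660)) = 1/(-115/3 + 131717/918166) = 1/(-105193939/2754498) = -2754498/105193939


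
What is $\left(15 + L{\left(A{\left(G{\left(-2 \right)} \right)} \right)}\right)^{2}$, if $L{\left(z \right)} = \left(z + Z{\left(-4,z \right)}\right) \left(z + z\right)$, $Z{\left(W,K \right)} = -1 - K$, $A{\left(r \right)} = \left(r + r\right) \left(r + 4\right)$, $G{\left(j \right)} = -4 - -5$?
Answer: $25$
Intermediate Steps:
$G{\left(j \right)} = 1$ ($G{\left(j \right)} = -4 + 5 = 1$)
$A{\left(r \right)} = 2 r \left(4 + r\right)$
$L{\left(z \right)} = - 2 z$ ($L{\left(z \right)} = \left(z - \left(1 + z\right)\right) \left(z + z\right) = - 2 z$)
$\left(15 + L{\left(A{\left(G{\left(-2 \right)} \right)} \right)}\right)^{2} = \left(15 - 2 \cdot 2 \cdot 1 \left(4 + 1\right)\right)^{2} = \left(15 - 2 \cdot 2 \cdot 1 \cdot 5\right)^{2} = \left(15 - 20\right)^{2} = \left(-5\right)^{2} = 25$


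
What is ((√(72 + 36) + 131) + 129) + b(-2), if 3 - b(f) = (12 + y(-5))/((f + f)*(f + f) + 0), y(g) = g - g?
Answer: 1049/4 + 6*√3 ≈ 272.64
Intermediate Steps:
y(g) = 0
b(f) = 3 - 3/f² (b(f) = 3 - (12 + 0)/((f + f)*(f + f) + 0) = 3 - 12/((2*f)*(2*f) + 0) = 3 - 12/(4*f² + 0) = 3 - 12/(4*f²) = 3 - 12*1/(4*f²) = 3 - 3/f²)
((√(72 + 36) + 131) + 129) + b(-2) = ((√(72 + 36) + 131) + 129) + (3 - 3/(-2)²) = ((√108 + 131) + 129) + (3 - 3*¼) = ((6*√3 + 131) + 129) + (3 - ¾) = ((131 + 6*√3) + 129) + 9/4 = (260 + 6*√3) + 9/4 = 1049/4 + 6*√3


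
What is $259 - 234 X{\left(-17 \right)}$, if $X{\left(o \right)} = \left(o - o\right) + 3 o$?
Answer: $12193$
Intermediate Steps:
$X{\left(o \right)} = 3 o$ ($X{\left(o \right)} = 0 + 3 o = 3 o$)
$259 - 234 X{\left(-17 \right)} = 259 - 234 \cdot 3 \left(-17\right) = 259 - -11934 = 259 + 11934 = 12193$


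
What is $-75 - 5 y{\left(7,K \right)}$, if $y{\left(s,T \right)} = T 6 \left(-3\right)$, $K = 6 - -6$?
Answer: $1005$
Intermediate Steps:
$K = 12$ ($K = 6 + 6 = 12$)
$y{\left(s,T \right)} = - 18 T$ ($y{\left(s,T \right)} = 6 T \left(-3\right) = - 18 T$)
$-75 - 5 y{\left(7,K \right)} = -75 - 5 \left(\left(-18\right) 12\right) = -75 - -1080 = -75 + 1080 = 1005$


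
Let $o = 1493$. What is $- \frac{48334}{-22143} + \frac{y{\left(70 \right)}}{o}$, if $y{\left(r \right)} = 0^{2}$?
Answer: $\frac{4394}{2013} \approx 2.1828$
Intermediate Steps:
$y{\left(r \right)} = 0$
$- \frac{48334}{-22143} + \frac{y{\left(70 \right)}}{o} = - \frac{48334}{-22143} + \frac{0}{1493} = \left(-48334\right) \left(- \frac{1}{22143}\right) + 0 \cdot \frac{1}{1493} = \frac{4394}{2013} + 0 = \frac{4394}{2013}$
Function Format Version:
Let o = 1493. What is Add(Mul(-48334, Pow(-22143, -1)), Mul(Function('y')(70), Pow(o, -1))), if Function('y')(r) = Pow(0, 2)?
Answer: Rational(4394, 2013) ≈ 2.1828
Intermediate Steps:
Function('y')(r) = 0
Add(Mul(-48334, Pow(-22143, -1)), Mul(Function('y')(70), Pow(o, -1))) = Add(Mul(-48334, Pow(-22143, -1)), Mul(0, Pow(1493, -1))) = Add(Mul(-48334, Rational(-1, 22143)), Mul(0, Rational(1, 1493))) = Add(Rational(4394, 2013), 0) = Rational(4394, 2013)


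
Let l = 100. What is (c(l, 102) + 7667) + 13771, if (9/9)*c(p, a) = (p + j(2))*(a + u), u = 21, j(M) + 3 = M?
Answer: 33615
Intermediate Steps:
j(M) = -3 + M
c(p, a) = (-1 + p)*(21 + a) (c(p, a) = (p + (-3 + 2))*(a + 21) = (p - 1)*(21 + a) = (-1 + p)*(21 + a))
(c(l, 102) + 7667) + 13771 = ((-21 - 1*102 + 21*100 + 102*100) + 7667) + 13771 = ((-21 - 102 + 2100 + 10200) + 7667) + 13771 = (12177 + 7667) + 13771 = 19844 + 13771 = 33615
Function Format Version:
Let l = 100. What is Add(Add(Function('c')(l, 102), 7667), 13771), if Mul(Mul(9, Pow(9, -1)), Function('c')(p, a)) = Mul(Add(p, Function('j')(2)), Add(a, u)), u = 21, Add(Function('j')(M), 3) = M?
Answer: 33615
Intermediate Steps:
Function('j')(M) = Add(-3, M)
Function('c')(p, a) = Mul(Add(-1, p), Add(21, a)) (Function('c')(p, a) = Mul(Add(p, Add(-3, 2)), Add(a, 21)) = Mul(Add(p, -1), Add(21, a)) = Mul(Add(-1, p), Add(21, a)))
Add(Add(Function('c')(l, 102), 7667), 13771) = Add(Add(Add(-21, Mul(-1, 102), Mul(21, 100), Mul(102, 100)), 7667), 13771) = Add(Add(Add(-21, -102, 2100, 10200), 7667), 13771) = Add(Add(12177, 7667), 13771) = Add(19844, 13771) = 33615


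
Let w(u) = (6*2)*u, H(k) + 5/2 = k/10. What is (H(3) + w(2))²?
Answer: 11881/25 ≈ 475.24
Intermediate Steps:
H(k) = -5/2 + k/10
w(u) = 12*u
(H(3) + w(2))² = ((-5/2 + (⅒)*3) + 12*2)² = ((-5/2 + 3/10) + 24)² = (-11/5 + 24)² = (109/5)² = 11881/25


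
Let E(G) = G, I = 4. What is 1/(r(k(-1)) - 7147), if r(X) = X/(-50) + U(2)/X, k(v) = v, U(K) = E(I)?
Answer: -50/357549 ≈ -0.00013984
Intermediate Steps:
U(K) = 4
r(X) = 4/X - X/50 (r(X) = X/(-50) + 4/X = X*(-1/50) + 4/X = -X/50 + 4/X = 4/X - X/50)
1/(r(k(-1)) - 7147) = 1/((4/(-1) - 1/50*(-1)) - 7147) = 1/((4*(-1) + 1/50) - 7147) = 1/((-4 + 1/50) - 7147) = 1/(-199/50 - 7147) = 1/(-357549/50) = -50/357549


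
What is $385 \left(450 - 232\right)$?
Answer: $83930$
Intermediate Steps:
$385 \left(450 - 232\right) = 385 \cdot 218 = 83930$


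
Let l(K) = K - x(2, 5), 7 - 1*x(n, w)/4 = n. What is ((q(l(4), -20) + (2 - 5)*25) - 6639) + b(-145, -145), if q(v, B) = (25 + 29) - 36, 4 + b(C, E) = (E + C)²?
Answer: 77400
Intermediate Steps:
b(C, E) = -4 + (C + E)² (b(C, E) = -4 + (E + C)² = -4 + (C + E)²)
x(n, w) = 28 - 4*n
l(K) = -20 + K (l(K) = K - (28 - 4*2) = K - (28 - 8) = K - 1*20 = K - 20 = -20 + K)
q(v, B) = 18 (q(v, B) = 54 - 36 = 18)
((q(l(4), -20) + (2 - 5)*25) - 6639) + b(-145, -145) = ((18 + (2 - 5)*25) - 6639) + (-4 + (-145 - 145)²) = ((18 - 3*25) - 6639) + (-4 + (-290)²) = ((18 - 75) - 6639) + (-4 + 84100) = (-57 - 6639) + 84096 = -6696 + 84096 = 77400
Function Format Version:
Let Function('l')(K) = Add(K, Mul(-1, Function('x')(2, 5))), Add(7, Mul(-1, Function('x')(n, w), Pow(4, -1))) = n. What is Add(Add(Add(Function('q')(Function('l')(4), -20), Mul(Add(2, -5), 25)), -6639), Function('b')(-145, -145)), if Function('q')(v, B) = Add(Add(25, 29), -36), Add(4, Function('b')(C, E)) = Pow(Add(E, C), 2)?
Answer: 77400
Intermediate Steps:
Function('b')(C, E) = Add(-4, Pow(Add(C, E), 2)) (Function('b')(C, E) = Add(-4, Pow(Add(E, C), 2)) = Add(-4, Pow(Add(C, E), 2)))
Function('x')(n, w) = Add(28, Mul(-4, n))
Function('l')(K) = Add(-20, K) (Function('l')(K) = Add(K, Mul(-1, Add(28, Mul(-4, 2)))) = Add(K, Mul(-1, Add(28, -8))) = Add(K, Mul(-1, 20)) = Add(K, -20) = Add(-20, K))
Function('q')(v, B) = 18 (Function('q')(v, B) = Add(54, -36) = 18)
Add(Add(Add(Function('q')(Function('l')(4), -20), Mul(Add(2, -5), 25)), -6639), Function('b')(-145, -145)) = Add(Add(Add(18, Mul(Add(2, -5), 25)), -6639), Add(-4, Pow(Add(-145, -145), 2))) = Add(Add(Add(18, Mul(-3, 25)), -6639), Add(-4, Pow(-290, 2))) = Add(Add(Add(18, -75), -6639), Add(-4, 84100)) = Add(Add(-57, -6639), 84096) = Add(-6696, 84096) = 77400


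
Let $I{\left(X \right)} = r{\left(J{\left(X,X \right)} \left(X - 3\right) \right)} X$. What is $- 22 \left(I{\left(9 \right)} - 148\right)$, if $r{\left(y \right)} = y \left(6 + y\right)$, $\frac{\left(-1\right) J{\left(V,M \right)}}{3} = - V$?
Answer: $-5385512$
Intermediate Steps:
$J{\left(V,M \right)} = 3 V$ ($J{\left(V,M \right)} = - 3 \left(- V\right) = 3 V$)
$I{\left(X \right)} = 3 X^{2} \left(-3 + X\right) \left(6 + 3 X \left(-3 + X\right)\right)$ ($I{\left(X \right)} = 3 X \left(X - 3\right) \left(6 + 3 X \left(X - 3\right)\right) X = 3 X \left(-3 + X\right) \left(6 + 3 X \left(-3 + X\right)\right) X = 3 X^{2} \left(-3 + X\right) \left(6 + 3 X \left(-3 + X\right)\right)$)
$- 22 \left(I{\left(9 \right)} - 148\right) = - 22 \left(9 \cdot 9^{2} \left(-3 + 9\right) \left(2 + 9 \left(-3 + 9\right)\right) - 148\right) = - 22 \left(9 \cdot 81 \cdot 6 \left(2 + 9 \cdot 6\right) - 148\right) = - 22 \left(9 \cdot 81 \cdot 6 \left(2 + 54\right) - 148\right) = - 22 \left(9 \cdot 81 \cdot 6 \cdot 56 - 148\right) = - 22 \left(244944 - 148\right) = \left(-22\right) 244796 = -5385512$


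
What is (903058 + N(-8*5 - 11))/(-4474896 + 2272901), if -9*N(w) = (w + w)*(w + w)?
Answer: -901902/2201995 ≈ -0.40958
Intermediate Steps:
N(w) = -4*w²/9 (N(w) = -(w + w)*(w + w)/9 = -2*w*2*w/9 = -4*w²/9)
(903058 + N(-8*5 - 11))/(-4474896 + 2272901) = (903058 - 4*(-8*5 - 11)²/9)/(-4474896 + 2272901) = (903058 - 4*(-40 - 11)²/9)/(-2201995) = (903058 - 4/9*(-51)²)*(-1/2201995) = (903058 - 4/9*2601)*(-1/2201995) = (903058 - 1156)*(-1/2201995) = 901902*(-1/2201995) = -901902/2201995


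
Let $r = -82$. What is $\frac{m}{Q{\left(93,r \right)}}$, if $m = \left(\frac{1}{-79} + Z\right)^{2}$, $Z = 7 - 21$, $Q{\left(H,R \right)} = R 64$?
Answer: $- \frac{29889}{798848} \approx -0.037415$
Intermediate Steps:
$Q{\left(H,R \right)} = 64 R$
$Z = -14$ ($Z = 7 - 21 = -14$)
$m = \frac{1225449}{6241}$ ($m = \left(\frac{1}{-79} - 14\right)^{2} = \left(- \frac{1}{79} - 14\right)^{2} = \left(- \frac{1107}{79}\right)^{2} = \frac{1225449}{6241} \approx 196.35$)
$\frac{m}{Q{\left(93,r \right)}} = \frac{1225449}{6241 \cdot 64 \left(-82\right)} = \frac{1225449}{6241 \left(-5248\right)} = \frac{1225449}{6241} \left(- \frac{1}{5248}\right) = - \frac{29889}{798848}$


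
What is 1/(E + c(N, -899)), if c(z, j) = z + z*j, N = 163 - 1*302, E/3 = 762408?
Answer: 1/2412046 ≈ 4.1459e-7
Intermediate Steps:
E = 2287224 (E = 3*762408 = 2287224)
N = -139 (N = 163 - 302 = -139)
c(z, j) = z + j*z
1/(E + c(N, -899)) = 1/(2287224 - 139*(1 - 899)) = 1/(2287224 - 139*(-898)) = 1/(2287224 + 124822) = 1/2412046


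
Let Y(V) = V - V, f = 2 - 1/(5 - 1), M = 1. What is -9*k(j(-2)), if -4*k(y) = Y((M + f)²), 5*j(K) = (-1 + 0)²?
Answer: 0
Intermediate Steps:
j(K) = ⅕ (j(K) = (-1 + 0)²/5 = (⅕)*(-1)² = (⅕)*1 = ⅕)
f = 7/4 (f = 2 - 1/4 = 2 - 1*¼ = 2 - ¼ = 7/4 ≈ 1.7500)
Y(V) = 0
k(y) = 0 (k(y) = -¼*0 = 0)
-9*k(j(-2)) = -9*0 = 0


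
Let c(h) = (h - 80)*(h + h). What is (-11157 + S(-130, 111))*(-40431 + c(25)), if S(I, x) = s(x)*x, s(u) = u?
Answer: -50262684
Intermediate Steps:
c(h) = 2*h*(-80 + h) (c(h) = (-80 + h)*(2*h) = 2*h*(-80 + h))
S(I, x) = x² (S(I, x) = x*x = x²)
(-11157 + S(-130, 111))*(-40431 + c(25)) = (-11157 + 111²)*(-40431 + 2*25*(-80 + 25)) = (-11157 + 12321)*(-40431 + 2*25*(-55)) = 1164*(-40431 - 2750) = 1164*(-43181) = -50262684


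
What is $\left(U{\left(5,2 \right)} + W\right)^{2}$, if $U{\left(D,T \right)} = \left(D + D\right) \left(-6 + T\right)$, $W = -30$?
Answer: $4900$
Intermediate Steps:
$U{\left(D,T \right)} = 2 D \left(-6 + T\right)$
$\left(U{\left(5,2 \right)} + W\right)^{2} = \left(2 \cdot 5 \left(-6 + 2\right) - 30\right)^{2} = \left(2 \cdot 5 \left(-4\right) - 30\right)^{2} = \left(-40 - 30\right)^{2} = \left(-70\right)^{2} = 4900$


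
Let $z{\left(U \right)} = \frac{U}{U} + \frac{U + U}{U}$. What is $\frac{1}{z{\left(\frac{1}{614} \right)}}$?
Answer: $\frac{1}{3} \approx 0.33333$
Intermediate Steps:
$z{\left(U \right)} = 3$ ($z{\left(U \right)} = 1 + \frac{2 U}{U} = 1 + 2 = 3$)
$\frac{1}{z{\left(\frac{1}{614} \right)}} = \frac{1}{3}$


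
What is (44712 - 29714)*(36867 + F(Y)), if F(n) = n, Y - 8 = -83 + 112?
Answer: 553486192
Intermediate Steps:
Y = 37 (Y = 8 + (-83 + 112) = 8 + 29 = 37)
(44712 - 29714)*(36867 + F(Y)) = (44712 - 29714)*(36867 + 37) = 14998*36904 = 553486192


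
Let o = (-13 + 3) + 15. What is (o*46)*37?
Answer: 8510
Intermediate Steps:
o = 5 (o = -10 + 15 = 5)
(o*46)*37 = (5*46)*37 = 230*37 = 8510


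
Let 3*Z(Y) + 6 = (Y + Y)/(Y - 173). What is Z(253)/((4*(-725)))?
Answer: -13/348000 ≈ -3.7356e-5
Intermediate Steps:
Z(Y) = -2 + 2*Y/(3*(-173 + Y)) (Z(Y) = -2 + ((Y + Y)/(Y - 173))/3 = -2 + ((2*Y)/(-173 + Y))/3 = -2 + (2*Y/(-173 + Y))/3 = -2 + 2*Y/(3*(-173 + Y)))
Z(253)/((4*(-725))) = (2*(519 - 2*253)/(3*(-173 + 253)))/((4*(-725))) = ((⅔)*(519 - 506)/80)/(-2900) = ((⅔)*(1/80)*13)*(-1/2900) = (13/120)*(-1/2900) = -13/348000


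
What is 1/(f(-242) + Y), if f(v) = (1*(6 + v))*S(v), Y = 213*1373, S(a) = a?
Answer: 1/349561 ≈ 2.8607e-6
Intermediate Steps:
Y = 292449
f(v) = v*(6 + v) (f(v) = (1*(6 + v))*v = (6 + v)*v = v*(6 + v))
1/(f(-242) + Y) = 1/(-242*(6 - 242) + 292449) = 1/(-242*(-236) + 292449) = 1/(57112 + 292449) = 1/349561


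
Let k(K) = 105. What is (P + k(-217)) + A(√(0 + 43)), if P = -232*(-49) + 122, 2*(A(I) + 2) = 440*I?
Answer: 11593 + 220*√43 ≈ 13036.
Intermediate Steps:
A(I) = -2 + 220*I (A(I) = -2 + (440*I)/2 = -2 + 220*I)
P = 11490 (P = 11368 + 122 = 11490)
(P + k(-217)) + A(√(0 + 43)) = (11490 + 105) + (-2 + 220*√(0 + 43)) = 11595 + (-2 + 220*√43) = 11593 + 220*√43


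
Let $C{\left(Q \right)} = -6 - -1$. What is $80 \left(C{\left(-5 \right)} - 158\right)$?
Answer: $-13040$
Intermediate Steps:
$C{\left(Q \right)} = -5$ ($C{\left(Q \right)} = -6 + 1 = -5$)
$80 \left(C{\left(-5 \right)} - 158\right) = 80 \left(-5 - 158\right) = 80 \left(-163\right) = -13040$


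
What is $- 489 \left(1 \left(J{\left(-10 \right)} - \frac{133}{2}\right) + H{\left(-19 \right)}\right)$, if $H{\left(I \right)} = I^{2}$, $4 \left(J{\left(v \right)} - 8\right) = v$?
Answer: $-146700$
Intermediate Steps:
$J{\left(v \right)} = 8 + \frac{v}{4}$
$- 489 \left(1 \left(J{\left(-10 \right)} - \frac{133}{2}\right) + H{\left(-19 \right)}\right) = - 489 \left(1 \left(\left(8 + \frac{1}{4} \left(-10\right)\right) - \frac{133}{2}\right) + \left(-19\right)^{2}\right) = - 489 \left(1 \left(\left(8 - \frac{5}{2}\right) - 133 \cdot \frac{1}{2}\right) + 361\right) = - 489 \left(1 \left(\frac{11}{2} - \frac{133}{2}\right) + 361\right) = - 489 \left(1 \left(-61\right) + 361\right) = - 489 \left(-61 + 361\right) = \left(-489\right) 300 = -146700$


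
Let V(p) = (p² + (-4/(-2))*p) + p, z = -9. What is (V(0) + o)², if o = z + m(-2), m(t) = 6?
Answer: 9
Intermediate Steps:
V(p) = p² + 3*p (V(p) = (p² + (-4*(-½))*p) + p = (p² + 2*p) + p = p² + 3*p)
o = -3 (o = -9 + 6 = -3)
(V(0) + o)² = (0*(3 + 0) - 3)² = (0*3 - 3)² = (0 - 3)² = (-3)² = 9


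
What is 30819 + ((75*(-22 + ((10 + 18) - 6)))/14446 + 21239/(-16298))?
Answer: 502266823/16298 ≈ 30818.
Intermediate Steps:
30819 + ((75*(-22 + ((10 + 18) - 6)))/14446 + 21239/(-16298)) = 30819 + ((75*(-22 + (28 - 6)))*(1/14446) + 21239*(-1/16298)) = 30819 + ((75*(-22 + 22))*(1/14446) - 21239/16298) = 30819 + ((75*0)*(1/14446) - 21239/16298) = 30819 + (0*(1/14446) - 21239/16298) = 30819 + (0 - 21239/16298) = 30819 - 21239/16298 = 502266823/16298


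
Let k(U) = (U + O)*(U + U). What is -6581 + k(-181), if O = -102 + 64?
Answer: 72697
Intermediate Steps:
O = -38
k(U) = 2*U*(-38 + U) (k(U) = (U - 38)*(U + U) = (-38 + U)*(2*U) = 2*U*(-38 + U))
-6581 + k(-181) = -6581 + 2*(-181)*(-38 - 181) = -6581 + 2*(-181)*(-219) = -6581 + 79278 = 72697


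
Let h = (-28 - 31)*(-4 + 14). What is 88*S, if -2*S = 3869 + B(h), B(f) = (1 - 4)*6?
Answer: -169444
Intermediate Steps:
h = -590 (h = -59*10 = -590)
B(f) = -18 (B(f) = -3*6 = -18)
S = -3851/2 (S = -(3869 - 18)/2 = -½*3851 = -3851/2 ≈ -1925.5)
88*S = 88*(-3851/2) = -169444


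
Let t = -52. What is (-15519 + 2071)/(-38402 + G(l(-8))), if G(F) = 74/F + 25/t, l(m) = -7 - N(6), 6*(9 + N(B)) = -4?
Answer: 349648/997743 ≈ 0.35044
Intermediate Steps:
N(B) = -29/3 (N(B) = -9 + (1/6)*(-4) = -9 - 2/3 = -29/3)
l(m) = 8/3 (l(m) = -7 - 1*(-29/3) = -7 + 29/3 = 8/3)
G(F) = -25/52 + 74/F (G(F) = 74/F + 25/(-52) = 74/F + 25*(-1/52) = 74/F - 25/52 = -25/52 + 74/F)
(-15519 + 2071)/(-38402 + G(l(-8))) = (-15519 + 2071)/(-38402 + (-25/52 + 74/(8/3))) = -13448/(-38402 + (-25/52 + 74*(3/8))) = -13448/(-38402 + (-25/52 + 111/4)) = -13448/(-38402 + 709/26) = -13448/(-997743/26) = -13448*(-26/997743) = 349648/997743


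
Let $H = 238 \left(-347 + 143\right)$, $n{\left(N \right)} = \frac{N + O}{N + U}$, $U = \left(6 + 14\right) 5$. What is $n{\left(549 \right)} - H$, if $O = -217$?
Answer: $\frac{31510580}{649} \approx 48553.0$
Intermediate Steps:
$U = 100$ ($U = 20 \cdot 5 = 100$)
$n{\left(N \right)} = \frac{-217 + N}{100 + N}$ ($n{\left(N \right)} = \frac{N - 217}{N + 100} = \frac{-217 + N}{100 + N}$)
$H = -48552$ ($H = 238 \left(-204\right) = -48552$)
$n{\left(549 \right)} - H = \frac{-217 + 549}{100 + 549} - -48552 = \frac{1}{649} \cdot 332 + 48552 = \frac{332}{649} + 48552 = \frac{31510580}{649}$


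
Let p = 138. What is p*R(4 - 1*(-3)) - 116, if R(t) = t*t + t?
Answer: 7612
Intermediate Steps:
R(t) = t + t² (R(t) = t² + t = t + t²)
p*R(4 - 1*(-3)) - 116 = 138*((4 - 1*(-3))*(1 + (4 - 1*(-3)))) - 116 = 138*((4 + 3)*(1 + (4 + 3))) - 116 = 138*(7*(1 + 7)) - 116 = 138*(7*8) - 116 = 138*56 - 116 = 7728 - 116 = 7612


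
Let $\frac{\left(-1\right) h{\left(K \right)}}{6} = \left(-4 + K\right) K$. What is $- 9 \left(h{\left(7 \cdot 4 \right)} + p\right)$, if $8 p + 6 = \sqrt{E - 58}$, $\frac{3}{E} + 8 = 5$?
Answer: $\frac{145179}{4} - \frac{9 i \sqrt{59}}{8} \approx 36295.0 - 8.6413 i$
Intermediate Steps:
$E = -1$ ($E = \frac{3}{-8 + 5} = \frac{3}{-3} = 3 \left(- \frac{1}{3}\right) = -1$)
$p = - \frac{3}{4} + \frac{i \sqrt{59}}{8}$ ($p = - \frac{3}{4} + \frac{\sqrt{-1 - 58}}{8} = - \frac{3}{4} + \frac{\sqrt{-59}}{8} = - \frac{3}{4} + \frac{i \sqrt{59}}{8} \approx -0.75 + 0.96014 i$)
$h{\left(K \right)} = - 6 K \left(-4 + K\right)$ ($h{\left(K \right)} = - 6 \left(-4 + K\right) K = - 6 K \left(-4 + K\right)$)
$- 9 \left(h{\left(7 \cdot 4 \right)} + p\right) = - 9 \left(6 \cdot 7 \cdot 4 \left(4 - 7 \cdot 4\right) - \left(\frac{3}{4} - \frac{i \sqrt{59}}{8}\right)\right) = - 9 \left(6 \cdot 28 \left(4 - 28\right) - \left(\frac{3}{4} - \frac{i \sqrt{59}}{8}\right)\right) = - 9 \left(6 \cdot 28 \left(-24\right) - \left(\frac{3}{4} - \frac{i \sqrt{59}}{8}\right)\right) = - 9 \left(-4032 - \left(\frac{3}{4} - \frac{i \sqrt{59}}{8}\right)\right) = - 9 \left(- \frac{16131}{4} + \frac{i \sqrt{59}}{8}\right) = \frac{145179}{4} - \frac{9 i \sqrt{59}}{8}$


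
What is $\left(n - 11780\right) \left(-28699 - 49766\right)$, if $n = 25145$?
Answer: $-1048684725$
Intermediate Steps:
$\left(n - 11780\right) \left(-28699 - 49766\right) = \left(25145 - 11780\right) \left(-28699 - 49766\right) = 13365 \left(-78465\right) = -1048684725$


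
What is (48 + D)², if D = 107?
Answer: 24025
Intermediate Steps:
(48 + D)² = (48 + 107)² = 155² = 24025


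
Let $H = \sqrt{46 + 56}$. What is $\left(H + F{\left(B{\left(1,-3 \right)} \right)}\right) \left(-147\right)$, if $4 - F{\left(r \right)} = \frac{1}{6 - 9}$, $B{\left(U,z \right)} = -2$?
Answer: $-637 - 147 \sqrt{102} \approx -2121.6$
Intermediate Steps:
$F{\left(r \right)} = \frac{13}{3}$ ($F{\left(r \right)} = 4 - \frac{1}{6 - 9} = 4 - \frac{1}{-3} = 4 - - \frac{1}{3} = 4 + \frac{1}{3} = \frac{13}{3}$)
$H = \sqrt{102} \approx 10.1$
$\left(H + F{\left(B{\left(1,-3 \right)} \right)}\right) \left(-147\right) = \left(\sqrt{102} + \frac{13}{3}\right) \left(-147\right) = \left(\frac{13}{3} + \sqrt{102}\right) \left(-147\right) = -637 - 147 \sqrt{102}$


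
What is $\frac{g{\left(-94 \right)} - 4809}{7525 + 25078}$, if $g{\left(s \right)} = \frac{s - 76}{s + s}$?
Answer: $- \frac{451961}{3064682} \approx -0.14747$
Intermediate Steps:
$g{\left(s \right)} = \frac{-76 + s}{2 s}$
$\frac{g{\left(-94 \right)} - 4809}{7525 + 25078} = \frac{\frac{-76 - 94}{2 \left(-94\right)} - 4809}{7525 + 25078} = \frac{\frac{1}{2} \left(- \frac{1}{94}\right) \left(-170\right) - 4809}{32603} = \left(\frac{85}{94} - 4809\right) \frac{1}{32603} = \left(- \frac{451961}{94}\right) \frac{1}{32603} = - \frac{451961}{3064682}$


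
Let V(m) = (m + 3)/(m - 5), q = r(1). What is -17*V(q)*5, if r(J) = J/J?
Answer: 85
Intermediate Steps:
r(J) = 1
q = 1
V(m) = (3 + m)/(-5 + m)
-17*V(q)*5 = -17*(3 + 1)/(-5 + 1)*5 = -17*4/(-4)*5 = -(-17)*4/4*5 = -17*(-1)*5 = 17*5 = 85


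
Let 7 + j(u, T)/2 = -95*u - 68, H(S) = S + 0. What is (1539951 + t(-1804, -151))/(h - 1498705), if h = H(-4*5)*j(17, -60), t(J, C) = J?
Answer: -661/615 ≈ -1.0748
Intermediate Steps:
H(S) = S
j(u, T) = -150 - 190*u (j(u, T) = -14 + 2*(-95*u - 68) = -14 + 2*(-68 - 95*u) = -14 + (-136 - 190*u) = -150 - 190*u)
h = 67600 (h = (-4*5)*(-150 - 190*17) = -20*(-150 - 3230) = -20*(-3380) = 67600)
(1539951 + t(-1804, -151))/(h - 1498705) = (1539951 - 1804)/(67600 - 1498705) = 1538147/(-1431105) = 1538147*(-1/1431105) = -661/615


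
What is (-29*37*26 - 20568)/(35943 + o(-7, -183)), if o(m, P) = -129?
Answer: -24233/17907 ≈ -1.3533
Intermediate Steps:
(-29*37*26 - 20568)/(35943 + o(-7, -183)) = (-29*37*26 - 20568)/(35943 - 129) = (-1073*26 - 20568)/35814 = (-27898 - 20568)*(1/35814) = -48466*1/35814 = -24233/17907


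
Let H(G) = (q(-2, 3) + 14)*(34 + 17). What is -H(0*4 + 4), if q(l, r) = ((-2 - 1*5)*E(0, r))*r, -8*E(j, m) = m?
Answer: -8925/8 ≈ -1115.6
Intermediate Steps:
E(j, m) = -m/8
q(l, r) = 7*r²/8 (q(l, r) = ((-2 - 1*5)*(-r/8))*r = ((-2 - 5)*(-r/8))*r = (-(-7)*r/8)*r = (7*r/8)*r = 7*r²/8)
H(G) = 8925/8 (H(G) = ((7/8)*3² + 14)*(34 + 17) = ((7/8)*9 + 14)*51 = (63/8 + 14)*51 = (175/8)*51 = 8925/8)
-H(0*4 + 4) = -1*8925/8 = -8925/8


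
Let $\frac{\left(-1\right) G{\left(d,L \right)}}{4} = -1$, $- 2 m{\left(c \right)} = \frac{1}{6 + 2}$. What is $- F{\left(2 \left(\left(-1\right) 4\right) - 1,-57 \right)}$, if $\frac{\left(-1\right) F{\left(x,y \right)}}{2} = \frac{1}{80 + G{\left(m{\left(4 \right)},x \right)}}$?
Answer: $\frac{1}{42} \approx 0.02381$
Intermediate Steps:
$m{\left(c \right)} = - \frac{1}{16}$ ($m{\left(c \right)} = - \frac{1}{2 \left(6 + 2\right)} = - \frac{1}{2 \cdot 8} = \left(- \frac{1}{2}\right) \frac{1}{8} = - \frac{1}{16}$)
$G{\left(d,L \right)} = 4$ ($G{\left(d,L \right)} = \left(-4\right) \left(-1\right) = 4$)
$F{\left(x,y \right)} = - \frac{1}{42}$ ($F{\left(x,y \right)} = - \frac{2}{80 + 4} = - \frac{2}{84} = \left(-2\right) \frac{1}{84} = - \frac{1}{42}$)
$- F{\left(2 \left(\left(-1\right) 4\right) - 1,-57 \right)} = \left(-1\right) \left(- \frac{1}{42}\right) = \frac{1}{42}$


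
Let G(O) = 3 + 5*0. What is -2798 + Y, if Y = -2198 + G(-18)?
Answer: -4993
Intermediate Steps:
G(O) = 3 (G(O) = 3 + 0 = 3)
Y = -2195 (Y = -2198 + 3 = -2195)
-2798 + Y = -2798 - 2195 = -4993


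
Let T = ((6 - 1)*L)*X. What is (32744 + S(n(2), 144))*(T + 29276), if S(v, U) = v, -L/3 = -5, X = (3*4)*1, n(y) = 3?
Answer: 988173472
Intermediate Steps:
X = 12 (X = 12*1 = 12)
L = 15 (L = -3*(-5) = 15)
T = 900 (T = ((6 - 1)*15)*12 = (5*15)*12 = 75*12 = 900)
(32744 + S(n(2), 144))*(T + 29276) = (32744 + 3)*(900 + 29276) = 32747*30176 = 988173472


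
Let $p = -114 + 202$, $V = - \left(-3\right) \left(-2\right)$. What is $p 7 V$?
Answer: $-3696$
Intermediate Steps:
$V = -6$ ($V = \left(-1\right) 6 = -6$)
$p = 88$
$p 7 V = 88 \cdot 7 \left(-6\right) = 88 \left(-42\right) = -3696$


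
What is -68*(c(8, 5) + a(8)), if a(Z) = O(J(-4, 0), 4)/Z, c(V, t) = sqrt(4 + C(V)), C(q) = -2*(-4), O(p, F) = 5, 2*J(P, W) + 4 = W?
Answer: -85/2 - 136*sqrt(3) ≈ -278.06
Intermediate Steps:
J(P, W) = -2 + W/2
C(q) = 8
c(V, t) = 2*sqrt(3) (c(V, t) = sqrt(4 + 8) = sqrt(12) = 2*sqrt(3))
a(Z) = 5/Z
-68*(c(8, 5) + a(8)) = -68*(2*sqrt(3) + 5/8) = -68*(5/8 + 2*sqrt(3)) = -85/2 - 136*sqrt(3)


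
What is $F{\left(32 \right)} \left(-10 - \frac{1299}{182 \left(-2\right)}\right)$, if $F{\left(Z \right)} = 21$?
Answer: $- \frac{7023}{52} \approx -135.06$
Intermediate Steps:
$F{\left(32 \right)} \left(-10 - \frac{1299}{182 \left(-2\right)}\right) = 21 \left(-10 - \frac{1299}{182 \left(-2\right)}\right) = 21 \left(-10 - \frac{1299}{-364}\right) = 21 \left(-10 - - \frac{1299}{364}\right) = 21 \left(-10 + \frac{1299}{364}\right) = 21 \left(- \frac{2341}{364}\right) = - \frac{7023}{52}$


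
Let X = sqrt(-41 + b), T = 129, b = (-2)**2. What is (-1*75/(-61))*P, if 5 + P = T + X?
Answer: 9300/61 + 75*I*sqrt(37)/61 ≈ 152.46 + 7.4788*I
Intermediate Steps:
b = 4
X = I*sqrt(37) (X = sqrt(-41 + 4) = sqrt(-37) = I*sqrt(37) ≈ 6.0828*I)
P = 124 + I*sqrt(37) (P = -5 + (129 + I*sqrt(37)) = 124 + I*sqrt(37) ≈ 124.0 + 6.0828*I)
(-1*75/(-61))*P = (-1*75/(-61))*(124 + I*sqrt(37)) = (-75*(-1/61))*(124 + I*sqrt(37)) = 75*(124 + I*sqrt(37))/61 = 9300/61 + 75*I*sqrt(37)/61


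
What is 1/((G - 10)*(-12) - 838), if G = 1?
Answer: -1/730 ≈ -0.0013699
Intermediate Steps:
1/((G - 10)*(-12) - 838) = 1/((1 - 10)*(-12) - 838) = 1/(-9*(-12) - 838) = 1/(108 - 838) = 1/(-730) = -1/730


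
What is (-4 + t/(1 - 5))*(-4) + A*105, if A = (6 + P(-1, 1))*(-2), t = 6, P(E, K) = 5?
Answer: -2288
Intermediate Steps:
A = -22 (A = (6 + 5)*(-2) = 11*(-2) = -22)
(-4 + t/(1 - 5))*(-4) + A*105 = (-4 + 6/(1 - 5))*(-4) - 22*105 = (-4 + 6/(-4))*(-4) - 2310 = (-4 + 6*(-1/4))*(-4) - 2310 = (-4 - 3/2)*(-4) - 2310 = -11/2*(-4) - 2310 = 22 - 2310 = -2288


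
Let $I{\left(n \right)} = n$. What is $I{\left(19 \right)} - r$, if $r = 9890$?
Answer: $-9871$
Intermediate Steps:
$I{\left(19 \right)} - r = 19 - 9890 = -9871$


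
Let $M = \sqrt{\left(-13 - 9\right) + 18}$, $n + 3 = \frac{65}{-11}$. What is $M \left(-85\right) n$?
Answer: $\frac{16660 i}{11} \approx 1514.5 i$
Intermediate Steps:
$n = - \frac{98}{11}$ ($n = -3 + \frac{65}{-11} = -3 + 65 \left(- \frac{1}{11}\right) = -3 - \frac{65}{11} = - \frac{98}{11} \approx -8.9091$)
$M = 2 i$ ($M = \sqrt{-22 + 18} = \sqrt{-4} = 2 i \approx 2.0 i$)
$M \left(-85\right) n = 2 i \left(-85\right) \left(- \frac{98}{11}\right) = - 170 i \left(- \frac{98}{11}\right) = \frac{16660 i}{11}$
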